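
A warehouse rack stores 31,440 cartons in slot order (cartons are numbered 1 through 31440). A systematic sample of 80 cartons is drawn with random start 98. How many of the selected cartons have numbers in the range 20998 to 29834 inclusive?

k = 31440/80 = 393
First selection ≥ 20998: 98 + ⌈(20998−98)/393⌉·393 = 98 + 54×393 = 21320
Last selection ≤ 29834: 98 + ⌊(29834−98)/393⌋·393 = 98 + 75×393 = 29573
Count = 75 − 54 + 1 = 22

22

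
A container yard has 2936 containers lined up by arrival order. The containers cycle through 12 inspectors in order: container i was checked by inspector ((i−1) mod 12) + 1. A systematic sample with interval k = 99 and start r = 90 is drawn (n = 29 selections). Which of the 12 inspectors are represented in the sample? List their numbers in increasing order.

Consecutive selections differ by k = 99, so their inspector numbers differ by 99 mod 12 = 3.
gcd(99, 12) = 3, so the sample visits 12/3 = 4 distinct residues mod 12.
Start 90 is inspector 6; the inspectors hit are 3, 6, 9, 12.

3, 6, 9, 12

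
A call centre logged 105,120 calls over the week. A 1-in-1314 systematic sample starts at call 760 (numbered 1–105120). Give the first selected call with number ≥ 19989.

20470

k = 1314
Steps past start: ⌈(19989 − 760)/1314⌉ = ⌈19229/1314⌉ = 15
Selected call: 760 + 15×1314 = 20470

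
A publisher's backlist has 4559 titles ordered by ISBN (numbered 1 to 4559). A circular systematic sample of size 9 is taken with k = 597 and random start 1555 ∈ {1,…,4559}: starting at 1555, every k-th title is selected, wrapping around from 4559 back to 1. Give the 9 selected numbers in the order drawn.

Selection 1: 1555
Selection 2: 1555 + 597 = 2152
Selection 3: 2152 + 597 = 2749
Selection 4: 2749 + 597 = 3346
Selection 5: 3346 + 597 = 3943
Selection 6: 3943 + 597 = 4540
Selection 7: 4540 + 597 = 5137 → 5137 − 4559 = 578
Selection 8: 578 + 597 = 1175
Selection 9: 1175 + 597 = 1772

1555, 2152, 2749, 3346, 3943, 4540, 578, 1175, 1772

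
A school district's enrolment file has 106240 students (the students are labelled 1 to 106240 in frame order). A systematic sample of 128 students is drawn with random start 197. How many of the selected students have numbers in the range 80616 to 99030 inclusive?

k = 106240/128 = 830
First selection ≥ 80616: 197 + ⌈(80616−197)/830⌉·830 = 197 + 97×830 = 80707
Last selection ≤ 99030: 197 + ⌊(99030−197)/830⌋·830 = 197 + 119×830 = 98967
Count = 119 − 97 + 1 = 23

23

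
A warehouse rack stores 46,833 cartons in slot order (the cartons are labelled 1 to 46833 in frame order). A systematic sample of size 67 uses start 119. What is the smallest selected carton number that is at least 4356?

k = 46833/67 = 699
Steps past start: ⌈(4356 − 119)/699⌉ = ⌈4237/699⌉ = 7
Selected carton: 119 + 7×699 = 5012

5012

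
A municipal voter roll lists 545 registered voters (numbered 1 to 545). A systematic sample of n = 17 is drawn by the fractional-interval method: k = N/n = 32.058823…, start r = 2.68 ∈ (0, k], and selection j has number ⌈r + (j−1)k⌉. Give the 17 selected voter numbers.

3, 35, 67, 99, 131, 163, 196, 228, 260, 292, 324, 356, 388, 420, 452, 484, 516

j=1: r + 0k = 2.68 → ⌈·⌉ = 3
j=2: r + 1k = 34.738823… → ⌈·⌉ = 35
j=3: r + 2k = 66.797647… → ⌈·⌉ = 67
j=4: r + 3k = 98.856470… → ⌈·⌉ = 99
j=5: r + 4k = 130.915294… → ⌈·⌉ = 131
j=6: r + 5k = 162.974117… → ⌈·⌉ = 163
j=7: r + 6k = 195.032941… → ⌈·⌉ = 196
j=8: r + 7k = 227.091764… → ⌈·⌉ = 228
j=9: r + 8k = 259.150588… → ⌈·⌉ = 260
j=10: r + 9k = 291.209411… → ⌈·⌉ = 292
j=11: r + 10k = 323.268235… → ⌈·⌉ = 324
j=12: r + 11k = 355.327058… → ⌈·⌉ = 356
j=13: r + 12k = 387.385882… → ⌈·⌉ = 388
j=14: r + 13k = 419.444705… → ⌈·⌉ = 420
j=15: r + 14k = 451.503529… → ⌈·⌉ = 452
j=16: r + 15k = 483.562352… → ⌈·⌉ = 484
j=17: r + 16k = 515.621176… → ⌈·⌉ = 516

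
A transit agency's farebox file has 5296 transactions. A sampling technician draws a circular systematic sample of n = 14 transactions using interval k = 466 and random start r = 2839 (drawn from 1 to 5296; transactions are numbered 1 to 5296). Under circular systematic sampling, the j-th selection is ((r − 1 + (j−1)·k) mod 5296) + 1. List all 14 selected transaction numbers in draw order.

2839, 3305, 3771, 4237, 4703, 5169, 339, 805, 1271, 1737, 2203, 2669, 3135, 3601

Selection 1: 2839
Selection 2: 2839 + 466 = 3305
Selection 3: 3305 + 466 = 3771
Selection 4: 3771 + 466 = 4237
Selection 5: 4237 + 466 = 4703
Selection 6: 4703 + 466 = 5169
Selection 7: 5169 + 466 = 5635 → 5635 − 5296 = 339
Selection 8: 339 + 466 = 805
Selection 9: 805 + 466 = 1271
Selection 10: 1271 + 466 = 1737
Selection 11: 1737 + 466 = 2203
Selection 12: 2203 + 466 = 2669
Selection 13: 2669 + 466 = 3135
Selection 14: 3135 + 466 = 3601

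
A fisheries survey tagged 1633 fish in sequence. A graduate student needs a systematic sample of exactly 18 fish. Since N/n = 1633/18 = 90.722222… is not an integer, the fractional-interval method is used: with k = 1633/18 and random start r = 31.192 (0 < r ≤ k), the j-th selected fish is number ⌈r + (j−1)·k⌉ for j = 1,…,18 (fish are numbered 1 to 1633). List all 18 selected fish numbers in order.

32, 122, 213, 304, 395, 485, 576, 667, 757, 848, 939, 1030, 1120, 1211, 1302, 1393, 1483, 1574

j=1: r + 0k = 31.192 → ⌈·⌉ = 32
j=2: r + 1k = 121.914222… → ⌈·⌉ = 122
j=3: r + 2k = 212.636444… → ⌈·⌉ = 213
j=4: r + 3k = 303.358666… → ⌈·⌉ = 304
j=5: r + 4k = 394.080888… → ⌈·⌉ = 395
j=6: r + 5k = 484.803111… → ⌈·⌉ = 485
j=7: r + 6k = 575.525333… → ⌈·⌉ = 576
j=8: r + 7k = 666.247555… → ⌈·⌉ = 667
j=9: r + 8k = 756.969777… → ⌈·⌉ = 757
j=10: r + 9k = 847.692 → ⌈·⌉ = 848
j=11: r + 10k = 938.414222… → ⌈·⌉ = 939
j=12: r + 11k = 1029.136444… → ⌈·⌉ = 1030
j=13: r + 12k = 1119.858666… → ⌈·⌉ = 1120
j=14: r + 13k = 1210.580888… → ⌈·⌉ = 1211
j=15: r + 14k = 1301.303111… → ⌈·⌉ = 1302
j=16: r + 15k = 1392.025333… → ⌈·⌉ = 1393
j=17: r + 16k = 1482.747555… → ⌈·⌉ = 1483
j=18: r + 17k = 1573.469777… → ⌈·⌉ = 1574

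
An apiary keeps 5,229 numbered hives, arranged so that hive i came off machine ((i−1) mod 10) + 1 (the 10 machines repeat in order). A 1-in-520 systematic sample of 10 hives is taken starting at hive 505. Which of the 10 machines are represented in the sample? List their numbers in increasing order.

Consecutive selections differ by k = 520, so their machine numbers differ by 520 mod 10 = 0.
gcd(520, 10) = 10, so the sample visits 10/10 = 1 distinct residues mod 10.
Start 505 is machine 5; the machines hit are 5.

5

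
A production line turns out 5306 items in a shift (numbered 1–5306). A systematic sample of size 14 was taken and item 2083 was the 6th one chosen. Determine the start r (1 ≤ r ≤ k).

188

k = 5306/14 = 379
r = 2083 − (6−1)×379 = 2083 − 1895 = 188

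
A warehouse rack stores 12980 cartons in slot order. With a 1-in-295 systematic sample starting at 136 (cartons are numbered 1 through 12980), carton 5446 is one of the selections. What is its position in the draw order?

19

k = 295
position = (5446 − 136)/295 + 1 = 5310/295 + 1 = 18 + 1 = 19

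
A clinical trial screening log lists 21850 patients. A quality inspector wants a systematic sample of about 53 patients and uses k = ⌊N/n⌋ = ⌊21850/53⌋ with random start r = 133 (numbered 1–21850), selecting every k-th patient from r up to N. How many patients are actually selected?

k = ⌊21850/53⌋ = 412
Achieved size = ⌊(21850 − 133)/412⌋ + 1 = ⌊21717/412⌋ + 1 = 52 + 1 = 53
(last selection: 133 + 52×412 = 21557 ≤ 21850; next would be 21969 > 21850)

53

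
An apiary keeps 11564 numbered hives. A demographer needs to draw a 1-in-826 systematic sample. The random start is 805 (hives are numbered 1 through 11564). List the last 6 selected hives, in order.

7413, 8239, 9065, 9891, 10717, 11543

9th selection = 805 + 8×826 = 7413
10th: 7413 + 826 = 8239
11th: 8239 + 826 = 9065
12th: 9065 + 826 = 9891
13th: 9891 + 826 = 10717
14th: 10717 + 826 = 11543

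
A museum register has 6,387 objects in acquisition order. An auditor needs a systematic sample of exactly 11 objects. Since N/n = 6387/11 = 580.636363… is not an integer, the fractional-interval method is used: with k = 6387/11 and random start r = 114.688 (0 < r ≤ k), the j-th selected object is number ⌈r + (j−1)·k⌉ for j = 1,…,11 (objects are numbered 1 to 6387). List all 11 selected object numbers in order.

j=1: r + 0k = 114.688 → ⌈·⌉ = 115
j=2: r + 1k = 695.324363… → ⌈·⌉ = 696
j=3: r + 2k = 1275.960727… → ⌈·⌉ = 1276
j=4: r + 3k = 1856.597090… → ⌈·⌉ = 1857
j=5: r + 4k = 2437.233454… → ⌈·⌉ = 2438
j=6: r + 5k = 3017.869818… → ⌈·⌉ = 3018
j=7: r + 6k = 3598.506181… → ⌈·⌉ = 3599
j=8: r + 7k = 4179.142545… → ⌈·⌉ = 4180
j=9: r + 8k = 4759.778909… → ⌈·⌉ = 4760
j=10: r + 9k = 5340.415272… → ⌈·⌉ = 5341
j=11: r + 10k = 5921.051636… → ⌈·⌉ = 5922

115, 696, 1276, 1857, 2438, 3018, 3599, 4180, 4760, 5341, 5922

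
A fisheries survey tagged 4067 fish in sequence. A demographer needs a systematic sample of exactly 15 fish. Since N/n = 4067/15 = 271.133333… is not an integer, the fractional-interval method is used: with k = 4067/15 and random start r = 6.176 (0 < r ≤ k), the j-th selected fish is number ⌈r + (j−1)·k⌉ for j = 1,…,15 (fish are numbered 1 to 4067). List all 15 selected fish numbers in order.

7, 278, 549, 820, 1091, 1362, 1633, 1905, 2176, 2447, 2718, 2989, 3260, 3531, 3803

j=1: r + 0k = 6.176 → ⌈·⌉ = 7
j=2: r + 1k = 277.309333… → ⌈·⌉ = 278
j=3: r + 2k = 548.442666… → ⌈·⌉ = 549
j=4: r + 3k = 819.576 → ⌈·⌉ = 820
j=5: r + 4k = 1090.709333… → ⌈·⌉ = 1091
j=6: r + 5k = 1361.842666… → ⌈·⌉ = 1362
j=7: r + 6k = 1632.976 → ⌈·⌉ = 1633
j=8: r + 7k = 1904.109333… → ⌈·⌉ = 1905
j=9: r + 8k = 2175.242666… → ⌈·⌉ = 2176
j=10: r + 9k = 2446.376 → ⌈·⌉ = 2447
j=11: r + 10k = 2717.509333… → ⌈·⌉ = 2718
j=12: r + 11k = 2988.642666… → ⌈·⌉ = 2989
j=13: r + 12k = 3259.776 → ⌈·⌉ = 3260
j=14: r + 13k = 3530.909333… → ⌈·⌉ = 3531
j=15: r + 14k = 3802.042666… → ⌈·⌉ = 3803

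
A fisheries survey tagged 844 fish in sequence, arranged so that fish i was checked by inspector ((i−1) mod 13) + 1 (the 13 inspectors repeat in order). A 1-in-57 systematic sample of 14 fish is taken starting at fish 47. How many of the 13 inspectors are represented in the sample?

13

Consecutive selections differ by k = 57, so their inspector numbers differ by 57 mod 13 = 5.
gcd(57, 13) = 1, so the sample visits 13/1 = 13 distinct residues mod 13.
Start 47 is inspector 8; the inspectors hit are 1, 2, 3, 4, 5, 6, 7, 8, 9, 10, 11, 12, 13.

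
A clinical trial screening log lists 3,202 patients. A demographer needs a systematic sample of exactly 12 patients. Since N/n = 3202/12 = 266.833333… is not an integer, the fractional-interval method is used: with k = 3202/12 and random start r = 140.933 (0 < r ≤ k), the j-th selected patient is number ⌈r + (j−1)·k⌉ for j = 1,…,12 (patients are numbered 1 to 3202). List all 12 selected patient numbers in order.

141, 408, 675, 942, 1209, 1476, 1742, 2009, 2276, 2543, 2810, 3077

j=1: r + 0k = 140.933 → ⌈·⌉ = 141
j=2: r + 1k = 407.766333… → ⌈·⌉ = 408
j=3: r + 2k = 674.599666… → ⌈·⌉ = 675
j=4: r + 3k = 941.433 → ⌈·⌉ = 942
j=5: r + 4k = 1208.266333… → ⌈·⌉ = 1209
j=6: r + 5k = 1475.099666… → ⌈·⌉ = 1476
j=7: r + 6k = 1741.933 → ⌈·⌉ = 1742
j=8: r + 7k = 2008.766333… → ⌈·⌉ = 2009
j=9: r + 8k = 2275.599666… → ⌈·⌉ = 2276
j=10: r + 9k = 2542.433 → ⌈·⌉ = 2543
j=11: r + 10k = 2809.266333… → ⌈·⌉ = 2810
j=12: r + 11k = 3076.099666… → ⌈·⌉ = 3077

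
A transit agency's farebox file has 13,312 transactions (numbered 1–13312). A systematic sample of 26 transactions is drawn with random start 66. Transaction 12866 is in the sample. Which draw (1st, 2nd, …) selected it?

26

k = 13312/26 = 512
position = (12866 − 66)/512 + 1 = 12800/512 + 1 = 25 + 1 = 26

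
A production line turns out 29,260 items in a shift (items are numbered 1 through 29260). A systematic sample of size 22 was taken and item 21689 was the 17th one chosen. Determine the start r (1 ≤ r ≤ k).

k = 29260/22 = 1330
r = 21689 − (17−1)×1330 = 21689 − 21280 = 409

409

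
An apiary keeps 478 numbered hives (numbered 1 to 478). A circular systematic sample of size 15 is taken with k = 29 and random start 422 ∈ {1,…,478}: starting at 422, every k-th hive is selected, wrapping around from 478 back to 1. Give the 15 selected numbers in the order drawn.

422, 451, 2, 31, 60, 89, 118, 147, 176, 205, 234, 263, 292, 321, 350

Selection 1: 422
Selection 2: 422 + 29 = 451
Selection 3: 451 + 29 = 480 → 480 − 478 = 2
Selection 4: 2 + 29 = 31
Selection 5: 31 + 29 = 60
Selection 6: 60 + 29 = 89
Selection 7: 89 + 29 = 118
Selection 8: 118 + 29 = 147
Selection 9: 147 + 29 = 176
Selection 10: 176 + 29 = 205
Selection 11: 205 + 29 = 234
Selection 12: 234 + 29 = 263
Selection 13: 263 + 29 = 292
Selection 14: 292 + 29 = 321
Selection 15: 321 + 29 = 350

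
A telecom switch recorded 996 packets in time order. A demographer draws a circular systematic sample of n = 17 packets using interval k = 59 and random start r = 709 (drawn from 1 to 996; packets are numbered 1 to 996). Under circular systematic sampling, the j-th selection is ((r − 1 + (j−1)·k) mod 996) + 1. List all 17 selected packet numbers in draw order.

Selection 1: 709
Selection 2: 709 + 59 = 768
Selection 3: 768 + 59 = 827
Selection 4: 827 + 59 = 886
Selection 5: 886 + 59 = 945
Selection 6: 945 + 59 = 1004 → 1004 − 996 = 8
Selection 7: 8 + 59 = 67
Selection 8: 67 + 59 = 126
Selection 9: 126 + 59 = 185
Selection 10: 185 + 59 = 244
Selection 11: 244 + 59 = 303
Selection 12: 303 + 59 = 362
Selection 13: 362 + 59 = 421
Selection 14: 421 + 59 = 480
Selection 15: 480 + 59 = 539
Selection 16: 539 + 59 = 598
Selection 17: 598 + 59 = 657

709, 768, 827, 886, 945, 8, 67, 126, 185, 244, 303, 362, 421, 480, 539, 598, 657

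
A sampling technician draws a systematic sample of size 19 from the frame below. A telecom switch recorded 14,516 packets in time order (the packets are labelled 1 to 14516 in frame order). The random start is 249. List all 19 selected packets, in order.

k = N/n = 14516/19 = 764
packet 1: 249
packet 2: 249 + 764 = 1013
packet 3: 1013 + 764 = 1777
packet 4: 1777 + 764 = 2541
packet 5: 2541 + 764 = 3305
packet 6: 3305 + 764 = 4069
packet 7: 4069 + 764 = 4833
packet 8: 4833 + 764 = 5597
packet 9: 5597 + 764 = 6361
packet 10: 6361 + 764 = 7125
packet 11: 7125 + 764 = 7889
packet 12: 7889 + 764 = 8653
packet 13: 8653 + 764 = 9417
packet 14: 9417 + 764 = 10181
packet 15: 10181 + 764 = 10945
packet 16: 10945 + 764 = 11709
packet 17: 11709 + 764 = 12473
packet 18: 12473 + 764 = 13237
packet 19: 13237 + 764 = 14001

249, 1013, 1777, 2541, 3305, 4069, 4833, 5597, 6361, 7125, 7889, 8653, 9417, 10181, 10945, 11709, 12473, 13237, 14001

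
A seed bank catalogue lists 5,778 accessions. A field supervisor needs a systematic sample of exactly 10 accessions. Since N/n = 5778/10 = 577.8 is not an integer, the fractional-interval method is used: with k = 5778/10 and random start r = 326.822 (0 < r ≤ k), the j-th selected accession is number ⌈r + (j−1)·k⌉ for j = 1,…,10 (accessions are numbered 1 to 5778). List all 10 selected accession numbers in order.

327, 905, 1483, 2061, 2639, 3216, 3794, 4372, 4950, 5528

j=1: r + 0k = 326.822 → ⌈·⌉ = 327
j=2: r + 1k = 904.622 → ⌈·⌉ = 905
j=3: r + 2k = 1482.422 → ⌈·⌉ = 1483
j=4: r + 3k = 2060.222 → ⌈·⌉ = 2061
j=5: r + 4k = 2638.022 → ⌈·⌉ = 2639
j=6: r + 5k = 3215.822 → ⌈·⌉ = 3216
j=7: r + 6k = 3793.622 → ⌈·⌉ = 3794
j=8: r + 7k = 4371.422 → ⌈·⌉ = 4372
j=9: r + 8k = 4949.222 → ⌈·⌉ = 4950
j=10: r + 9k = 5527.022 → ⌈·⌉ = 5528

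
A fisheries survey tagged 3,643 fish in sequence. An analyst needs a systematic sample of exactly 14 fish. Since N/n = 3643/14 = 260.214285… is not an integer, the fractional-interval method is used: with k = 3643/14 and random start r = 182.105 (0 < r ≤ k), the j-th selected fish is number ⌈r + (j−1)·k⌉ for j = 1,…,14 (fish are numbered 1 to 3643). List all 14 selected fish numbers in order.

183, 443, 703, 963, 1223, 1484, 1744, 2004, 2264, 2525, 2785, 3045, 3305, 3565

j=1: r + 0k = 182.105 → ⌈·⌉ = 183
j=2: r + 1k = 442.319285… → ⌈·⌉ = 443
j=3: r + 2k = 702.533571… → ⌈·⌉ = 703
j=4: r + 3k = 962.747857… → ⌈·⌉ = 963
j=5: r + 4k = 1222.962142… → ⌈·⌉ = 1223
j=6: r + 5k = 1483.176428… → ⌈·⌉ = 1484
j=7: r + 6k = 1743.390714… → ⌈·⌉ = 1744
j=8: r + 7k = 2003.605 → ⌈·⌉ = 2004
j=9: r + 8k = 2263.819285… → ⌈·⌉ = 2264
j=10: r + 9k = 2524.033571… → ⌈·⌉ = 2525
j=11: r + 10k = 2784.247857… → ⌈·⌉ = 2785
j=12: r + 11k = 3044.462142… → ⌈·⌉ = 3045
j=13: r + 12k = 3304.676428… → ⌈·⌉ = 3305
j=14: r + 13k = 3564.890714… → ⌈·⌉ = 3565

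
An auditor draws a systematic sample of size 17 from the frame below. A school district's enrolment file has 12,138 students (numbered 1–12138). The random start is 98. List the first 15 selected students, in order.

98, 812, 1526, 2240, 2954, 3668, 4382, 5096, 5810, 6524, 7238, 7952, 8666, 9380, 10094

k = N/n = 12138/17 = 714
student 1: 98
student 2: 98 + 714 = 812
student 3: 812 + 714 = 1526
student 4: 1526 + 714 = 2240
student 5: 2240 + 714 = 2954
student 6: 2954 + 714 = 3668
student 7: 3668 + 714 = 4382
student 8: 4382 + 714 = 5096
student 9: 5096 + 714 = 5810
student 10: 5810 + 714 = 6524
student 11: 6524 + 714 = 7238
student 12: 7238 + 714 = 7952
student 13: 7952 + 714 = 8666
student 14: 8666 + 714 = 9380
student 15: 9380 + 714 = 10094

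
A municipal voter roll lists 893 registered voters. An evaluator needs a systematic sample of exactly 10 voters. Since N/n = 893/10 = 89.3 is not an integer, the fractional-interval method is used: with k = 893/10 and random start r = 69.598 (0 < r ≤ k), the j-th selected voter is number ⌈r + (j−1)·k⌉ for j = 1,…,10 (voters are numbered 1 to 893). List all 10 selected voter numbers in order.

70, 159, 249, 338, 427, 517, 606, 695, 784, 874

j=1: r + 0k = 69.598 → ⌈·⌉ = 70
j=2: r + 1k = 158.898 → ⌈·⌉ = 159
j=3: r + 2k = 248.198 → ⌈·⌉ = 249
j=4: r + 3k = 337.498 → ⌈·⌉ = 338
j=5: r + 4k = 426.798 → ⌈·⌉ = 427
j=6: r + 5k = 516.098 → ⌈·⌉ = 517
j=7: r + 6k = 605.398 → ⌈·⌉ = 606
j=8: r + 7k = 694.698 → ⌈·⌉ = 695
j=9: r + 8k = 783.998 → ⌈·⌉ = 784
j=10: r + 9k = 873.298 → ⌈·⌉ = 874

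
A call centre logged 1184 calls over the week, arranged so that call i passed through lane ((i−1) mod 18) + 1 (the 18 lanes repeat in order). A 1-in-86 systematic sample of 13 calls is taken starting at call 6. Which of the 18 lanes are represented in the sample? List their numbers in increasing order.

Consecutive selections differ by k = 86, so their lane numbers differ by 86 mod 18 = 14.
gcd(86, 18) = 2, so the sample visits 18/2 = 9 distinct residues mod 18.
Start 6 is lane 6; the lanes hit are 2, 4, 6, 8, 10, 12, 14, 16, 18.

2, 4, 6, 8, 10, 12, 14, 16, 18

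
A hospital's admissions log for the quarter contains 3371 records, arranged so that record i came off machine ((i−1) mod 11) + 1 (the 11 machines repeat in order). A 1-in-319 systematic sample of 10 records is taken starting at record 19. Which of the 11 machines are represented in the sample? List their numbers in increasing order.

8

Consecutive selections differ by k = 319, so their machine numbers differ by 319 mod 11 = 0.
gcd(319, 11) = 11, so the sample visits 11/11 = 1 distinct residues mod 11.
Start 19 is machine 8; the machines hit are 8.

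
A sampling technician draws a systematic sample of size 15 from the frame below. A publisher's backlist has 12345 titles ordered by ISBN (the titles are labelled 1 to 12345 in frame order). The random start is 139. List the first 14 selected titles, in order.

139, 962, 1785, 2608, 3431, 4254, 5077, 5900, 6723, 7546, 8369, 9192, 10015, 10838

k = N/n = 12345/15 = 823
title 1: 139
title 2: 139 + 823 = 962
title 3: 962 + 823 = 1785
title 4: 1785 + 823 = 2608
title 5: 2608 + 823 = 3431
title 6: 3431 + 823 = 4254
title 7: 4254 + 823 = 5077
title 8: 5077 + 823 = 5900
title 9: 5900 + 823 = 6723
title 10: 6723 + 823 = 7546
title 11: 7546 + 823 = 8369
title 12: 8369 + 823 = 9192
title 13: 9192 + 823 = 10015
title 14: 10015 + 823 = 10838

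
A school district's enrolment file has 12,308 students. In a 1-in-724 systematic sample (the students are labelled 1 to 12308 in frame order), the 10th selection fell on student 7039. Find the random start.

k = 724
r = 7039 − (10−1)×724 = 7039 − 6516 = 523

523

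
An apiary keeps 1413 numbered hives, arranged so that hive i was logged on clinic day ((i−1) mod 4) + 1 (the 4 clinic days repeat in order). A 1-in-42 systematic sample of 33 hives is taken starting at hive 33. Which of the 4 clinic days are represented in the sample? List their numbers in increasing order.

Consecutive selections differ by k = 42, so their clinic day numbers differ by 42 mod 4 = 2.
gcd(42, 4) = 2, so the sample visits 4/2 = 2 distinct residues mod 4.
Start 33 is clinic day 1; the clinic days hit are 1, 3.

1, 3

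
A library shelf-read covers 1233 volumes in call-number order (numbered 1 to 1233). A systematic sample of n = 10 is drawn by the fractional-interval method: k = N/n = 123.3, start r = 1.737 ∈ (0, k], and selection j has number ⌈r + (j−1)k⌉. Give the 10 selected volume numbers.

j=1: r + 0k = 1.737 → ⌈·⌉ = 2
j=2: r + 1k = 125.037 → ⌈·⌉ = 126
j=3: r + 2k = 248.337 → ⌈·⌉ = 249
j=4: r + 3k = 371.637 → ⌈·⌉ = 372
j=5: r + 4k = 494.937 → ⌈·⌉ = 495
j=6: r + 5k = 618.237 → ⌈·⌉ = 619
j=7: r + 6k = 741.537 → ⌈·⌉ = 742
j=8: r + 7k = 864.837 → ⌈·⌉ = 865
j=9: r + 8k = 988.137 → ⌈·⌉ = 989
j=10: r + 9k = 1111.437 → ⌈·⌉ = 1112

2, 126, 249, 372, 495, 619, 742, 865, 989, 1112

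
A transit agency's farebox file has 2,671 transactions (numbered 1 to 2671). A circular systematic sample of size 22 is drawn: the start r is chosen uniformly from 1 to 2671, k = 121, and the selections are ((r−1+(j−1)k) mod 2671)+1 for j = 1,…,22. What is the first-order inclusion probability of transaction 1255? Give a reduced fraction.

22/2671

For each position j, as r ranges over 1…2671 the j-th selection hits every transaction exactly once, so transaction 1255 is selected for exactly 22 of the 2671 starts.
Inclusion probability = 22/2671.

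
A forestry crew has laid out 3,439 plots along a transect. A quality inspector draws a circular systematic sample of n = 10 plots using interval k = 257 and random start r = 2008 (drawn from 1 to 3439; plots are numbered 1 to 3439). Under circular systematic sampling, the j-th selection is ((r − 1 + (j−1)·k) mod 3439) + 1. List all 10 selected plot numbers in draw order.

2008, 2265, 2522, 2779, 3036, 3293, 111, 368, 625, 882

Selection 1: 2008
Selection 2: 2008 + 257 = 2265
Selection 3: 2265 + 257 = 2522
Selection 4: 2522 + 257 = 2779
Selection 5: 2779 + 257 = 3036
Selection 6: 3036 + 257 = 3293
Selection 7: 3293 + 257 = 3550 → 3550 − 3439 = 111
Selection 8: 111 + 257 = 368
Selection 9: 368 + 257 = 625
Selection 10: 625 + 257 = 882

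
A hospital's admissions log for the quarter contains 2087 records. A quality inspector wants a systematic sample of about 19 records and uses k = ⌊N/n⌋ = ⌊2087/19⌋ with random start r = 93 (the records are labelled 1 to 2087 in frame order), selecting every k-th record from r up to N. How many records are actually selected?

19

k = ⌊2087/19⌋ = 109
Achieved size = ⌊(2087 − 93)/109⌋ + 1 = ⌊1994/109⌋ + 1 = 18 + 1 = 19
(last selection: 93 + 18×109 = 2055 ≤ 2087; next would be 2164 > 2087)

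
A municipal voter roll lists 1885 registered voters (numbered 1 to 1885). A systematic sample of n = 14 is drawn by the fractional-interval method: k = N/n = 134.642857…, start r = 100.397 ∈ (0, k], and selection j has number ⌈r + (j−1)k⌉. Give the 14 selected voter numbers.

101, 236, 370, 505, 639, 774, 909, 1043, 1178, 1313, 1447, 1582, 1717, 1851

j=1: r + 0k = 100.397 → ⌈·⌉ = 101
j=2: r + 1k = 235.039857… → ⌈·⌉ = 236
j=3: r + 2k = 369.682714… → ⌈·⌉ = 370
j=4: r + 3k = 504.325571… → ⌈·⌉ = 505
j=5: r + 4k = 638.968428… → ⌈·⌉ = 639
j=6: r + 5k = 773.611285… → ⌈·⌉ = 774
j=7: r + 6k = 908.254142… → ⌈·⌉ = 909
j=8: r + 7k = 1042.897 → ⌈·⌉ = 1043
j=9: r + 8k = 1177.539857… → ⌈·⌉ = 1178
j=10: r + 9k = 1312.182714… → ⌈·⌉ = 1313
j=11: r + 10k = 1446.825571… → ⌈·⌉ = 1447
j=12: r + 11k = 1581.468428… → ⌈·⌉ = 1582
j=13: r + 12k = 1716.111285… → ⌈·⌉ = 1717
j=14: r + 13k = 1850.754142… → ⌈·⌉ = 1851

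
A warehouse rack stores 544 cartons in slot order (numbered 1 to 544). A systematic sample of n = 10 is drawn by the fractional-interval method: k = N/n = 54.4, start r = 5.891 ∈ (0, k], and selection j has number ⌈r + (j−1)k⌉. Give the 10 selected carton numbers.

6, 61, 115, 170, 224, 278, 333, 387, 442, 496

j=1: r + 0k = 5.891 → ⌈·⌉ = 6
j=2: r + 1k = 60.291 → ⌈·⌉ = 61
j=3: r + 2k = 114.691 → ⌈·⌉ = 115
j=4: r + 3k = 169.091 → ⌈·⌉ = 170
j=5: r + 4k = 223.491 → ⌈·⌉ = 224
j=6: r + 5k = 277.891 → ⌈·⌉ = 278
j=7: r + 6k = 332.291 → ⌈·⌉ = 333
j=8: r + 7k = 386.691 → ⌈·⌉ = 387
j=9: r + 8k = 441.091 → ⌈·⌉ = 442
j=10: r + 9k = 495.491 → ⌈·⌉ = 496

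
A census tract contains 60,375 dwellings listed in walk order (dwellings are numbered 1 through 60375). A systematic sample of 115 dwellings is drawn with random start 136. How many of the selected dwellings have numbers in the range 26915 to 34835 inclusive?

k = 60375/115 = 525
First selection ≥ 26915: 136 + ⌈(26915−136)/525⌉·525 = 136 + 52×525 = 27436
Last selection ≤ 34835: 136 + ⌊(34835−136)/525⌋·525 = 136 + 66×525 = 34786
Count = 66 − 52 + 1 = 15

15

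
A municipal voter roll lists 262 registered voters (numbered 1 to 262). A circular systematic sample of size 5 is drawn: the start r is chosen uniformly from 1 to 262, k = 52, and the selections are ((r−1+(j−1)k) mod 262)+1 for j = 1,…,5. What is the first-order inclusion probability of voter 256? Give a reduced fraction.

For each position j, as r ranges over 1…262 the j-th selection hits every voter exactly once, so voter 256 is selected for exactly 5 of the 262 starts.
Inclusion probability = 5/262.

5/262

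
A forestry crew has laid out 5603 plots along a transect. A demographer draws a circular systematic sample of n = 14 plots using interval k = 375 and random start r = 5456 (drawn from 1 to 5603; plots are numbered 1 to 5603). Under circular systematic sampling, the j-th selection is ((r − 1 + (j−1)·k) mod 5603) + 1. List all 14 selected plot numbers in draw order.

5456, 228, 603, 978, 1353, 1728, 2103, 2478, 2853, 3228, 3603, 3978, 4353, 4728

Selection 1: 5456
Selection 2: 5456 + 375 = 5831 → 5831 − 5603 = 228
Selection 3: 228 + 375 = 603
Selection 4: 603 + 375 = 978
Selection 5: 978 + 375 = 1353
Selection 6: 1353 + 375 = 1728
Selection 7: 1728 + 375 = 2103
Selection 8: 2103 + 375 = 2478
Selection 9: 2478 + 375 = 2853
Selection 10: 2853 + 375 = 3228
Selection 11: 3228 + 375 = 3603
Selection 12: 3603 + 375 = 3978
Selection 13: 3978 + 375 = 4353
Selection 14: 4353 + 375 = 4728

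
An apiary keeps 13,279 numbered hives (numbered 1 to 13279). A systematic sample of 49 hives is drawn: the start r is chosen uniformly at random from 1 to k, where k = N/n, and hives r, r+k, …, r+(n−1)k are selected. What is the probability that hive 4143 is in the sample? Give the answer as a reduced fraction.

1/271

k = 13279/49 = 271.
Hive 4143 is selected iff r ≡ 4143 (mod 271); exactly one such r in {1,…,271}.
Inclusion probability = 1/271.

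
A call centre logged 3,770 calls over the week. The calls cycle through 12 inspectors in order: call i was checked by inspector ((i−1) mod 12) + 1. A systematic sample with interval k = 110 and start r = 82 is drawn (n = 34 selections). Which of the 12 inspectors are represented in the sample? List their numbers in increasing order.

Consecutive selections differ by k = 110, so their inspector numbers differ by 110 mod 12 = 2.
gcd(110, 12) = 2, so the sample visits 12/2 = 6 distinct residues mod 12.
Start 82 is inspector 10; the inspectors hit are 2, 4, 6, 8, 10, 12.

2, 4, 6, 8, 10, 12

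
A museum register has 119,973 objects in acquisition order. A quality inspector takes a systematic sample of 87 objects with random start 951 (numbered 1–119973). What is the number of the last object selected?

119545

k = 119973/87 = 1379
87th selection = r + (87−1)·k = 951 + 86×1379 = 951 + 118594 = 119545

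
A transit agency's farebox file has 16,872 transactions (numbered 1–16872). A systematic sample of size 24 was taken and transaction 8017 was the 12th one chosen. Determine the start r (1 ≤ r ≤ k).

k = 16872/24 = 703
r = 8017 − (12−1)×703 = 8017 − 7733 = 284

284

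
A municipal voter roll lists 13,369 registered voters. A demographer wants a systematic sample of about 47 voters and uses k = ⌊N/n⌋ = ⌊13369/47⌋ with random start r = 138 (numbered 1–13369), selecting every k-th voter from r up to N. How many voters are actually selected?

47

k = ⌊13369/47⌋ = 284
Achieved size = ⌊(13369 − 138)/284⌋ + 1 = ⌊13231/284⌋ + 1 = 46 + 1 = 47
(last selection: 138 + 46×284 = 13202 ≤ 13369; next would be 13486 > 13369)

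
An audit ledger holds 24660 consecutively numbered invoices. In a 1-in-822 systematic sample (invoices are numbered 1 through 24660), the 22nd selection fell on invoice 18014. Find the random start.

k = 822
r = 18014 − (22−1)×822 = 18014 − 17262 = 752

752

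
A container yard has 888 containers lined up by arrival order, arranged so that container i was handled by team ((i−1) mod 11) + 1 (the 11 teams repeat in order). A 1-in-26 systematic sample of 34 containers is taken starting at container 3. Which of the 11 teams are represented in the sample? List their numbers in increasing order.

Consecutive selections differ by k = 26, so their team numbers differ by 26 mod 11 = 4.
gcd(26, 11) = 1, so the sample visits 11/1 = 11 distinct residues mod 11.
Start 3 is team 3; the teams hit are 1, 2, 3, 4, 5, 6, 7, 8, 9, 10, 11.

1, 2, 3, 4, 5, 6, 7, 8, 9, 10, 11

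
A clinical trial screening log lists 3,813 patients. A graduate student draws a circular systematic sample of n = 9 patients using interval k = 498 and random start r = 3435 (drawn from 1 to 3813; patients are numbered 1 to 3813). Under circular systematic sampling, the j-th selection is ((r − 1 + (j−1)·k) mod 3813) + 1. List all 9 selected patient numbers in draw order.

Selection 1: 3435
Selection 2: 3435 + 498 = 3933 → 3933 − 3813 = 120
Selection 3: 120 + 498 = 618
Selection 4: 618 + 498 = 1116
Selection 5: 1116 + 498 = 1614
Selection 6: 1614 + 498 = 2112
Selection 7: 2112 + 498 = 2610
Selection 8: 2610 + 498 = 3108
Selection 9: 3108 + 498 = 3606

3435, 120, 618, 1116, 1614, 2112, 2610, 3108, 3606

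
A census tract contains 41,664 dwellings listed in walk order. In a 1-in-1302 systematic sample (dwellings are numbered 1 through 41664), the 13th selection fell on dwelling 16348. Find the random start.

724

k = 1302
r = 16348 − (13−1)×1302 = 16348 − 15624 = 724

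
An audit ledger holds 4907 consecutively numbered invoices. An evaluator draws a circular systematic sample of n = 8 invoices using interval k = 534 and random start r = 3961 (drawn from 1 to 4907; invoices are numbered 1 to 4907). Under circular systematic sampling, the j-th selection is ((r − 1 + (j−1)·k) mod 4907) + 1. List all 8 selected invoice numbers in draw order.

Selection 1: 3961
Selection 2: 3961 + 534 = 4495
Selection 3: 4495 + 534 = 5029 → 5029 − 4907 = 122
Selection 4: 122 + 534 = 656
Selection 5: 656 + 534 = 1190
Selection 6: 1190 + 534 = 1724
Selection 7: 1724 + 534 = 2258
Selection 8: 2258 + 534 = 2792

3961, 4495, 122, 656, 1190, 1724, 2258, 2792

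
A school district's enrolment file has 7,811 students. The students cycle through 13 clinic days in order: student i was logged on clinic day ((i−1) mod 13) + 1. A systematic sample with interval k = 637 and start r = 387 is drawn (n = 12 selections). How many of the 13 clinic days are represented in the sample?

1

Consecutive selections differ by k = 637, so their clinic day numbers differ by 637 mod 13 = 0.
gcd(637, 13) = 13, so the sample visits 13/13 = 1 distinct residues mod 13.
Start 387 is clinic day 10; the clinic days hit are 10.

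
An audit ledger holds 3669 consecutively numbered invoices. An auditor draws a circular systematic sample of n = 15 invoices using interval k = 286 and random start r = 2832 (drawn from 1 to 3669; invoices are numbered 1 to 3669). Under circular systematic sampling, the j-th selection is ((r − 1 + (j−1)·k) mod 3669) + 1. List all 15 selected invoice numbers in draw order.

2832, 3118, 3404, 21, 307, 593, 879, 1165, 1451, 1737, 2023, 2309, 2595, 2881, 3167

Selection 1: 2832
Selection 2: 2832 + 286 = 3118
Selection 3: 3118 + 286 = 3404
Selection 4: 3404 + 286 = 3690 → 3690 − 3669 = 21
Selection 5: 21 + 286 = 307
Selection 6: 307 + 286 = 593
Selection 7: 593 + 286 = 879
Selection 8: 879 + 286 = 1165
Selection 9: 1165 + 286 = 1451
Selection 10: 1451 + 286 = 1737
Selection 11: 1737 + 286 = 2023
Selection 12: 2023 + 286 = 2309
Selection 13: 2309 + 286 = 2595
Selection 14: 2595 + 286 = 2881
Selection 15: 2881 + 286 = 3167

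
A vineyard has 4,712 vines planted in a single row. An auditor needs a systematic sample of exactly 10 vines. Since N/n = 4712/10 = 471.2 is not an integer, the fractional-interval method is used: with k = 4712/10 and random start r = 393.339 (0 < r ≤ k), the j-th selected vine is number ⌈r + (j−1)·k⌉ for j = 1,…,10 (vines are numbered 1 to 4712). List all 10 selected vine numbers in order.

j=1: r + 0k = 393.339 → ⌈·⌉ = 394
j=2: r + 1k = 864.539 → ⌈·⌉ = 865
j=3: r + 2k = 1335.739 → ⌈·⌉ = 1336
j=4: r + 3k = 1806.939 → ⌈·⌉ = 1807
j=5: r + 4k = 2278.139 → ⌈·⌉ = 2279
j=6: r + 5k = 2749.339 → ⌈·⌉ = 2750
j=7: r + 6k = 3220.539 → ⌈·⌉ = 3221
j=8: r + 7k = 3691.739 → ⌈·⌉ = 3692
j=9: r + 8k = 4162.939 → ⌈·⌉ = 4163
j=10: r + 9k = 4634.139 → ⌈·⌉ = 4635

394, 865, 1336, 1807, 2279, 2750, 3221, 3692, 4163, 4635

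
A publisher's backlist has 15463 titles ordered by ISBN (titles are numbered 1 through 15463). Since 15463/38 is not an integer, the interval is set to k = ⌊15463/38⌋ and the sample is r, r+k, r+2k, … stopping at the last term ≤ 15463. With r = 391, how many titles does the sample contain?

k = ⌊15463/38⌋ = 406
Achieved size = ⌊(15463 − 391)/406⌋ + 1 = ⌊15072/406⌋ + 1 = 37 + 1 = 38
(last selection: 391 + 37×406 = 15413 ≤ 15463; next would be 15819 > 15463)

38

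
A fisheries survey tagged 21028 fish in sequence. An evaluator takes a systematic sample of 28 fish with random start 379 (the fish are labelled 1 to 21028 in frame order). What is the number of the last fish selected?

20656

k = 21028/28 = 751
28th selection = r + (28−1)·k = 379 + 27×751 = 379 + 20277 = 20656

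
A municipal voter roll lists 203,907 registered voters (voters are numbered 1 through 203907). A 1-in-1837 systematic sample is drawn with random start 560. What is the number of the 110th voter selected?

k = 1837
110th selection = r + (110−1)·k = 560 + 109×1837 = 560 + 200233 = 200793

200793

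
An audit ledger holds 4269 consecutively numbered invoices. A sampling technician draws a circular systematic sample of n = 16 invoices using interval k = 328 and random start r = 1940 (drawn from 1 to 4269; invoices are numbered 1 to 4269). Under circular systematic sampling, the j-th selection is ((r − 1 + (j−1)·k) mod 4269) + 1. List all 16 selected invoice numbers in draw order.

1940, 2268, 2596, 2924, 3252, 3580, 3908, 4236, 295, 623, 951, 1279, 1607, 1935, 2263, 2591

Selection 1: 1940
Selection 2: 1940 + 328 = 2268
Selection 3: 2268 + 328 = 2596
Selection 4: 2596 + 328 = 2924
Selection 5: 2924 + 328 = 3252
Selection 6: 3252 + 328 = 3580
Selection 7: 3580 + 328 = 3908
Selection 8: 3908 + 328 = 4236
Selection 9: 4236 + 328 = 4564 → 4564 − 4269 = 295
Selection 10: 295 + 328 = 623
Selection 11: 623 + 328 = 951
Selection 12: 951 + 328 = 1279
Selection 13: 1279 + 328 = 1607
Selection 14: 1607 + 328 = 1935
Selection 15: 1935 + 328 = 2263
Selection 16: 2263 + 328 = 2591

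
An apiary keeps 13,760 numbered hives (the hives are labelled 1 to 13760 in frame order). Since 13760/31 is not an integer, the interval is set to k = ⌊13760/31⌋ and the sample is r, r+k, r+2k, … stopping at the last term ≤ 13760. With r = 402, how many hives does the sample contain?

k = ⌊13760/31⌋ = 443
Achieved size = ⌊(13760 − 402)/443⌋ + 1 = ⌊13358/443⌋ + 1 = 30 + 1 = 31
(last selection: 402 + 30×443 = 13692 ≤ 13760; next would be 14135 > 13760)

31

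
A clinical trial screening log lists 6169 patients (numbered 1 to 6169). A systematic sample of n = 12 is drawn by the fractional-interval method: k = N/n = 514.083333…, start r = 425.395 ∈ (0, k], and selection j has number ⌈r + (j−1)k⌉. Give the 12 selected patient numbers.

426, 940, 1454, 1968, 2482, 2996, 3510, 4024, 4539, 5053, 5567, 6081

j=1: r + 0k = 425.395 → ⌈·⌉ = 426
j=2: r + 1k = 939.478333… → ⌈·⌉ = 940
j=3: r + 2k = 1453.561666… → ⌈·⌉ = 1454
j=4: r + 3k = 1967.645 → ⌈·⌉ = 1968
j=5: r + 4k = 2481.728333… → ⌈·⌉ = 2482
j=6: r + 5k = 2995.811666… → ⌈·⌉ = 2996
j=7: r + 6k = 3509.895 → ⌈·⌉ = 3510
j=8: r + 7k = 4023.978333… → ⌈·⌉ = 4024
j=9: r + 8k = 4538.061666… → ⌈·⌉ = 4539
j=10: r + 9k = 5052.145 → ⌈·⌉ = 5053
j=11: r + 10k = 5566.228333… → ⌈·⌉ = 5567
j=12: r + 11k = 6080.311666… → ⌈·⌉ = 6081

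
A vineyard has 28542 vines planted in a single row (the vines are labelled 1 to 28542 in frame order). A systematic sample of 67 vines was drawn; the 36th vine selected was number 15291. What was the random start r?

k = 28542/67 = 426
r = 15291 − (36−1)×426 = 15291 − 14910 = 381

381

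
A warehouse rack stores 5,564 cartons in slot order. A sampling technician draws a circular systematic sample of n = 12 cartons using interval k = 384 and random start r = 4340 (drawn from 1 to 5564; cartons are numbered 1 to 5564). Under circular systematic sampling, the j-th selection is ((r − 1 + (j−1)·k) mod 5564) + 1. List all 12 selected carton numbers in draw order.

Selection 1: 4340
Selection 2: 4340 + 384 = 4724
Selection 3: 4724 + 384 = 5108
Selection 4: 5108 + 384 = 5492
Selection 5: 5492 + 384 = 5876 → 5876 − 5564 = 312
Selection 6: 312 + 384 = 696
Selection 7: 696 + 384 = 1080
Selection 8: 1080 + 384 = 1464
Selection 9: 1464 + 384 = 1848
Selection 10: 1848 + 384 = 2232
Selection 11: 2232 + 384 = 2616
Selection 12: 2616 + 384 = 3000

4340, 4724, 5108, 5492, 312, 696, 1080, 1464, 1848, 2232, 2616, 3000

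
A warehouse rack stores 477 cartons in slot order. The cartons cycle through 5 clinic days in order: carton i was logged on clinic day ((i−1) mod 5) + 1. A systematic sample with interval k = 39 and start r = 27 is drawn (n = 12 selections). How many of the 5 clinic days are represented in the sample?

Consecutive selections differ by k = 39, so their clinic day numbers differ by 39 mod 5 = 4.
gcd(39, 5) = 1, so the sample visits 5/1 = 5 distinct residues mod 5.
Start 27 is clinic day 2; the clinic days hit are 1, 2, 3, 4, 5.

5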